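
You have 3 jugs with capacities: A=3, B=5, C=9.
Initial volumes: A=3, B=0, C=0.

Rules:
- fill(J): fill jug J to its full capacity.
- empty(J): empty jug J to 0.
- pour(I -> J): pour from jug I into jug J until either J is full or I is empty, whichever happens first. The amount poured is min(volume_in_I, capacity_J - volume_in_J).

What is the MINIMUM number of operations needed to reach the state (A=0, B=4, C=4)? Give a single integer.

Answer: 8

Derivation:
BFS from (A=3, B=0, C=0). One shortest path:
  1. fill(B) -> (A=3 B=5 C=0)
  2. pour(A -> C) -> (A=0 B=5 C=3)
  3. fill(A) -> (A=3 B=5 C=3)
  4. pour(B -> C) -> (A=3 B=0 C=8)
  5. pour(A -> C) -> (A=2 B=0 C=9)
  6. pour(C -> B) -> (A=2 B=5 C=4)
  7. pour(B -> A) -> (A=3 B=4 C=4)
  8. empty(A) -> (A=0 B=4 C=4)
Reached target in 8 moves.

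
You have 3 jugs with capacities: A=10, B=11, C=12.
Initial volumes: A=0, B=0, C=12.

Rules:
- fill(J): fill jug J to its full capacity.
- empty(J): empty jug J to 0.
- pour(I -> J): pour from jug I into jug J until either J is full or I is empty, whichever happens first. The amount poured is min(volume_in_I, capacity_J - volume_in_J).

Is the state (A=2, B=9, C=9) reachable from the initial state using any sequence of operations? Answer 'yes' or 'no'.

Answer: no

Derivation:
BFS explored all 726 reachable states.
Reachable set includes: (0,0,0), (0,0,1), (0,0,2), (0,0,3), (0,0,4), (0,0,5), (0,0,6), (0,0,7), (0,0,8), (0,0,9), (0,0,10), (0,0,11) ...
Target (A=2, B=9, C=9) not in reachable set → no.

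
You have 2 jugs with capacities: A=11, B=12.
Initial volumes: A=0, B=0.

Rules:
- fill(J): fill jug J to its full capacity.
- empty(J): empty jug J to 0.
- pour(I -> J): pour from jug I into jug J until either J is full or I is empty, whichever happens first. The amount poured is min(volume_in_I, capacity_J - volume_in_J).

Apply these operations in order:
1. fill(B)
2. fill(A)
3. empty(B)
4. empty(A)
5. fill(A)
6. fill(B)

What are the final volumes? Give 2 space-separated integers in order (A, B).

Answer: 11 12

Derivation:
Step 1: fill(B) -> (A=0 B=12)
Step 2: fill(A) -> (A=11 B=12)
Step 3: empty(B) -> (A=11 B=0)
Step 4: empty(A) -> (A=0 B=0)
Step 5: fill(A) -> (A=11 B=0)
Step 6: fill(B) -> (A=11 B=12)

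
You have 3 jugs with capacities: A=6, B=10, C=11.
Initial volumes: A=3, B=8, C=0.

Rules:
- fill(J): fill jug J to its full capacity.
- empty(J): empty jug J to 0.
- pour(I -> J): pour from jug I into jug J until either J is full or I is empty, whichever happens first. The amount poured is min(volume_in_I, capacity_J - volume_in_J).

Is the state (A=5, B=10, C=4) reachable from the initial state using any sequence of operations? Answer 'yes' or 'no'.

BFS from (A=3, B=8, C=0):
  1. fill(B) -> (A=3 B=10 C=0)
  2. pour(B -> C) -> (A=3 B=0 C=10)
  3. pour(A -> B) -> (A=0 B=3 C=10)
  4. fill(A) -> (A=6 B=3 C=10)
  5. pour(A -> C) -> (A=5 B=3 C=11)
  6. pour(C -> B) -> (A=5 B=10 C=4)
Target reached → yes.

Answer: yes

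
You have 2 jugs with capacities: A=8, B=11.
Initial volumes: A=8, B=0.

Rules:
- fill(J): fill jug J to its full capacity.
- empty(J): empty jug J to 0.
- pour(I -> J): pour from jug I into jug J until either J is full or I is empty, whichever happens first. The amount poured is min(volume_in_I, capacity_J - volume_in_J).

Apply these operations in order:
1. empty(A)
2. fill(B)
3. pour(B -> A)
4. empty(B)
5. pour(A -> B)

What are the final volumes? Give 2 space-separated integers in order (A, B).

Answer: 0 8

Derivation:
Step 1: empty(A) -> (A=0 B=0)
Step 2: fill(B) -> (A=0 B=11)
Step 3: pour(B -> A) -> (A=8 B=3)
Step 4: empty(B) -> (A=8 B=0)
Step 5: pour(A -> B) -> (A=0 B=8)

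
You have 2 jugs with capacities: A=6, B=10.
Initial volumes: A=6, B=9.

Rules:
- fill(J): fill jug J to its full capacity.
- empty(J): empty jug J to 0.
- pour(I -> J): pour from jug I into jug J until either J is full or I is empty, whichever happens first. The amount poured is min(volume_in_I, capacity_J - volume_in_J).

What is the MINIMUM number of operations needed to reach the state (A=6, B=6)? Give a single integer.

BFS from (A=6, B=9). One shortest path:
  1. empty(B) -> (A=6 B=0)
  2. pour(A -> B) -> (A=0 B=6)
  3. fill(A) -> (A=6 B=6)
Reached target in 3 moves.

Answer: 3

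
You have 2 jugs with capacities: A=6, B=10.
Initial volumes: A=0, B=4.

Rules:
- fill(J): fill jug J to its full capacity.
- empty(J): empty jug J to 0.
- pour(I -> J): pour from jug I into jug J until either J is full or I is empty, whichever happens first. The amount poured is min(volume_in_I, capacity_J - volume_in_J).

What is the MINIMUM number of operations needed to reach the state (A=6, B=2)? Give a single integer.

BFS from (A=0, B=4). One shortest path:
  1. pour(B -> A) -> (A=4 B=0)
  2. fill(B) -> (A=4 B=10)
  3. pour(B -> A) -> (A=6 B=8)
  4. empty(A) -> (A=0 B=8)
  5. pour(B -> A) -> (A=6 B=2)
Reached target in 5 moves.

Answer: 5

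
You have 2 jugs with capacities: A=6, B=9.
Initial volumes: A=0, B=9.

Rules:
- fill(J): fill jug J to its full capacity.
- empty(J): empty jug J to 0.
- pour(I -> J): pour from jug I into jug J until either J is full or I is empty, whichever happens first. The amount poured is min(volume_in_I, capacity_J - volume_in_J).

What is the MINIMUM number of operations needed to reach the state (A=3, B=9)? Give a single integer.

BFS from (A=0, B=9). One shortest path:
  1. pour(B -> A) -> (A=6 B=3)
  2. empty(A) -> (A=0 B=3)
  3. pour(B -> A) -> (A=3 B=0)
  4. fill(B) -> (A=3 B=9)
Reached target in 4 moves.

Answer: 4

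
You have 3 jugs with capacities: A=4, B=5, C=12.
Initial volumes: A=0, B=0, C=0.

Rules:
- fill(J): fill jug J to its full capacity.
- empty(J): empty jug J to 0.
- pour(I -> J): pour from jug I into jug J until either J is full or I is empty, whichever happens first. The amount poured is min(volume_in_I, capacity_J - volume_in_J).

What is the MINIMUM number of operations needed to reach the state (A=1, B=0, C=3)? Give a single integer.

Answer: 7

Derivation:
BFS from (A=0, B=0, C=0). One shortest path:
  1. fill(C) -> (A=0 B=0 C=12)
  2. pour(C -> A) -> (A=4 B=0 C=8)
  3. empty(A) -> (A=0 B=0 C=8)
  4. pour(C -> B) -> (A=0 B=5 C=3)
  5. pour(B -> A) -> (A=4 B=1 C=3)
  6. empty(A) -> (A=0 B=1 C=3)
  7. pour(B -> A) -> (A=1 B=0 C=3)
Reached target in 7 moves.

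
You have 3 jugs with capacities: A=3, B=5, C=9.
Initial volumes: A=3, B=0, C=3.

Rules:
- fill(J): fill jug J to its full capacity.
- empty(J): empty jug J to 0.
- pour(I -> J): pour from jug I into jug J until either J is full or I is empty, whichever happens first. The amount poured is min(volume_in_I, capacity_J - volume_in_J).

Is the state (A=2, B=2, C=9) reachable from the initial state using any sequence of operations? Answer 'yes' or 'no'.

BFS from (A=3, B=0, C=3):
  1. empty(A) -> (A=0 B=0 C=3)
  2. fill(B) -> (A=0 B=5 C=3)
  3. pour(B -> C) -> (A=0 B=0 C=8)
  4. fill(B) -> (A=0 B=5 C=8)
  5. pour(B -> A) -> (A=3 B=2 C=8)
  6. pour(A -> C) -> (A=2 B=2 C=9)
Target reached → yes.

Answer: yes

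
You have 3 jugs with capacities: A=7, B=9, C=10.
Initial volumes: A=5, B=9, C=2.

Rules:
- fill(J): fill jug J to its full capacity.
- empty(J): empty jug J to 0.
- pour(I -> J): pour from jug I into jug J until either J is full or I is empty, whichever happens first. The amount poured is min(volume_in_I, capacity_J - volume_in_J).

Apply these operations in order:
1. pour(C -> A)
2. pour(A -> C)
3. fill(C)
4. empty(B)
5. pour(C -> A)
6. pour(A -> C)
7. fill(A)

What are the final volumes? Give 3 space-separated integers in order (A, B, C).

Answer: 7 0 10

Derivation:
Step 1: pour(C -> A) -> (A=7 B=9 C=0)
Step 2: pour(A -> C) -> (A=0 B=9 C=7)
Step 3: fill(C) -> (A=0 B=9 C=10)
Step 4: empty(B) -> (A=0 B=0 C=10)
Step 5: pour(C -> A) -> (A=7 B=0 C=3)
Step 6: pour(A -> C) -> (A=0 B=0 C=10)
Step 7: fill(A) -> (A=7 B=0 C=10)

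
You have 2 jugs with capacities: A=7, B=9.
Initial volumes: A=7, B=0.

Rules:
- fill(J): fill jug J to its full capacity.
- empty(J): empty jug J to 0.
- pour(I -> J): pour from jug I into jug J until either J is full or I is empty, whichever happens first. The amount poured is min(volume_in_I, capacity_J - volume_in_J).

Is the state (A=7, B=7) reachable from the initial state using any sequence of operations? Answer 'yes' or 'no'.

BFS from (A=7, B=0):
  1. pour(A -> B) -> (A=0 B=7)
  2. fill(A) -> (A=7 B=7)
Target reached → yes.

Answer: yes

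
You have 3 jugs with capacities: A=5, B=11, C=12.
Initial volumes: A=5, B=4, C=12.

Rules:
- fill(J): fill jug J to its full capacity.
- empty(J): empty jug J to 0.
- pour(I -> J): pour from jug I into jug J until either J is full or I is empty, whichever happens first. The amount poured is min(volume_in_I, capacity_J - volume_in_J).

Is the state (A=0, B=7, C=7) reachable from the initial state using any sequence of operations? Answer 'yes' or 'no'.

Answer: yes

Derivation:
BFS from (A=5, B=4, C=12):
  1. empty(C) -> (A=5 B=4 C=0)
  2. pour(A -> B) -> (A=0 B=9 C=0)
  3. fill(A) -> (A=5 B=9 C=0)
  4. pour(A -> C) -> (A=0 B=9 C=5)
  5. pour(B -> C) -> (A=0 B=2 C=12)
  6. pour(C -> A) -> (A=5 B=2 C=7)
  7. pour(A -> B) -> (A=0 B=7 C=7)
Target reached → yes.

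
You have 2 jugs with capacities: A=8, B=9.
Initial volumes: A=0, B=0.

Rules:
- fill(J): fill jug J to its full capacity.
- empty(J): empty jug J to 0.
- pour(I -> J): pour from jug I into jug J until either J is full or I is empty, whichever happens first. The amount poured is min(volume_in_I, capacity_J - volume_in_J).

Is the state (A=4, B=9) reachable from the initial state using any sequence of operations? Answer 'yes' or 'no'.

Answer: yes

Derivation:
BFS from (A=0, B=0):
  1. fill(A) -> (A=8 B=0)
  2. pour(A -> B) -> (A=0 B=8)
  3. fill(A) -> (A=8 B=8)
  4. pour(A -> B) -> (A=7 B=9)
  5. empty(B) -> (A=7 B=0)
  6. pour(A -> B) -> (A=0 B=7)
  7. fill(A) -> (A=8 B=7)
  8. pour(A -> B) -> (A=6 B=9)
  9. empty(B) -> (A=6 B=0)
  10. pour(A -> B) -> (A=0 B=6)
  11. fill(A) -> (A=8 B=6)
  12. pour(A -> B) -> (A=5 B=9)
  13. empty(B) -> (A=5 B=0)
  14. pour(A -> B) -> (A=0 B=5)
  15. fill(A) -> (A=8 B=5)
  16. pour(A -> B) -> (A=4 B=9)
Target reached → yes.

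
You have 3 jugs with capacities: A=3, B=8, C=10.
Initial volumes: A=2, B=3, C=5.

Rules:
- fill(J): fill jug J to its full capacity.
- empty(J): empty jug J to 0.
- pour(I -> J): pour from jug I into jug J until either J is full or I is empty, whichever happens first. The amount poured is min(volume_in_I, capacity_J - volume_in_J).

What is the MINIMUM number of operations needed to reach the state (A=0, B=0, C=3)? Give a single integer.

BFS from (A=2, B=3, C=5). One shortest path:
  1. empty(A) -> (A=0 B=3 C=5)
  2. empty(C) -> (A=0 B=3 C=0)
  3. pour(B -> C) -> (A=0 B=0 C=3)
Reached target in 3 moves.

Answer: 3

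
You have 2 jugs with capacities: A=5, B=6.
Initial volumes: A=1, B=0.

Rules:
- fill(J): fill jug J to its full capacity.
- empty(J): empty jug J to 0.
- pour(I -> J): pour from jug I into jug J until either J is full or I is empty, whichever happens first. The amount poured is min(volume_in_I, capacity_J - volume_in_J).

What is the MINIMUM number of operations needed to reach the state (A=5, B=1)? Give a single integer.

BFS from (A=1, B=0). One shortest path:
  1. pour(A -> B) -> (A=0 B=1)
  2. fill(A) -> (A=5 B=1)
Reached target in 2 moves.

Answer: 2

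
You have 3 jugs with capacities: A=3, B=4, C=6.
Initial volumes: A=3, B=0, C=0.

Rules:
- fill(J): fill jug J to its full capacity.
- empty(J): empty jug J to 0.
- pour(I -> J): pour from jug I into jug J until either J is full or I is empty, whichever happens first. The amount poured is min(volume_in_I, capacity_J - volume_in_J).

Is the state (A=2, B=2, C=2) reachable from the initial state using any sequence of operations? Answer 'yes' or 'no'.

Answer: no

Derivation:
BFS explored all 110 reachable states.
Reachable set includes: (0,0,0), (0,0,1), (0,0,2), (0,0,3), (0,0,4), (0,0,5), (0,0,6), (0,1,0), (0,1,1), (0,1,2), (0,1,3), (0,1,4) ...
Target (A=2, B=2, C=2) not in reachable set → no.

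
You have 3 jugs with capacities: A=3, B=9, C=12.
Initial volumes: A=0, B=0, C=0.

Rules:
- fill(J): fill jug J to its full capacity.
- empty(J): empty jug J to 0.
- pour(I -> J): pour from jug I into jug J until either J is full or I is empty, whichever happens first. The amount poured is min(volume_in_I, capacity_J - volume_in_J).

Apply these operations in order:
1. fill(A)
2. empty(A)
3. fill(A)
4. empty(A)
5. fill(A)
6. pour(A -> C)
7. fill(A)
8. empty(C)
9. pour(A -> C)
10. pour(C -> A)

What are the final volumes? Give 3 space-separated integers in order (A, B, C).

Answer: 3 0 0

Derivation:
Step 1: fill(A) -> (A=3 B=0 C=0)
Step 2: empty(A) -> (A=0 B=0 C=0)
Step 3: fill(A) -> (A=3 B=0 C=0)
Step 4: empty(A) -> (A=0 B=0 C=0)
Step 5: fill(A) -> (A=3 B=0 C=0)
Step 6: pour(A -> C) -> (A=0 B=0 C=3)
Step 7: fill(A) -> (A=3 B=0 C=3)
Step 8: empty(C) -> (A=3 B=0 C=0)
Step 9: pour(A -> C) -> (A=0 B=0 C=3)
Step 10: pour(C -> A) -> (A=3 B=0 C=0)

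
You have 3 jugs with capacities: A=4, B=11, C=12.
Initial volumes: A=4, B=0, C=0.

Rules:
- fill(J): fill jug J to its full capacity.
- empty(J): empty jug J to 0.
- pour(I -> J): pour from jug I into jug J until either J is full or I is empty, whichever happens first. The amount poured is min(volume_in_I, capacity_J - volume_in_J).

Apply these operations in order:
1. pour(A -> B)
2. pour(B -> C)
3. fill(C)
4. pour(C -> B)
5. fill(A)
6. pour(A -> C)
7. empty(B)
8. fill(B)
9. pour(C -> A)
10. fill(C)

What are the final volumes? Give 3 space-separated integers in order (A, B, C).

Step 1: pour(A -> B) -> (A=0 B=4 C=0)
Step 2: pour(B -> C) -> (A=0 B=0 C=4)
Step 3: fill(C) -> (A=0 B=0 C=12)
Step 4: pour(C -> B) -> (A=0 B=11 C=1)
Step 5: fill(A) -> (A=4 B=11 C=1)
Step 6: pour(A -> C) -> (A=0 B=11 C=5)
Step 7: empty(B) -> (A=0 B=0 C=5)
Step 8: fill(B) -> (A=0 B=11 C=5)
Step 9: pour(C -> A) -> (A=4 B=11 C=1)
Step 10: fill(C) -> (A=4 B=11 C=12)

Answer: 4 11 12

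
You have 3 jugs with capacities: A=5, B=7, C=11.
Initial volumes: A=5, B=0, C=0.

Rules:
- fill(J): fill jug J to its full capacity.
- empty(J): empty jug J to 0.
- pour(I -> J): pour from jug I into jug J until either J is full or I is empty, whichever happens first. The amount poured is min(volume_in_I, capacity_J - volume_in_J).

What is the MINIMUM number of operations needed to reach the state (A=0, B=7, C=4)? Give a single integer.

Answer: 3

Derivation:
BFS from (A=5, B=0, C=0). One shortest path:
  1. empty(A) -> (A=0 B=0 C=0)
  2. fill(C) -> (A=0 B=0 C=11)
  3. pour(C -> B) -> (A=0 B=7 C=4)
Reached target in 3 moves.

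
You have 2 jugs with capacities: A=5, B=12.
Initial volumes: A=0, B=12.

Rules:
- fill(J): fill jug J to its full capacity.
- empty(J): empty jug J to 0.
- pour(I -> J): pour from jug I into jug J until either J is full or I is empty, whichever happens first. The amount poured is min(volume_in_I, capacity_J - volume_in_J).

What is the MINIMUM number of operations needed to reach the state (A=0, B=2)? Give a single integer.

BFS from (A=0, B=12). One shortest path:
  1. pour(B -> A) -> (A=5 B=7)
  2. empty(A) -> (A=0 B=7)
  3. pour(B -> A) -> (A=5 B=2)
  4. empty(A) -> (A=0 B=2)
Reached target in 4 moves.

Answer: 4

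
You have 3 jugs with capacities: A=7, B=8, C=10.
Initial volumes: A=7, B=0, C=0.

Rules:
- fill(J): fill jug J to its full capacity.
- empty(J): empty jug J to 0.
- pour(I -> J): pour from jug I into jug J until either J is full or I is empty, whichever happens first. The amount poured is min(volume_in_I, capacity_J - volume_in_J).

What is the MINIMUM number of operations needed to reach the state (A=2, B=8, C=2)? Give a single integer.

Answer: 7

Derivation:
BFS from (A=7, B=0, C=0). One shortest path:
  1. empty(A) -> (A=0 B=0 C=0)
  2. fill(C) -> (A=0 B=0 C=10)
  3. pour(C -> B) -> (A=0 B=8 C=2)
  4. empty(B) -> (A=0 B=0 C=2)
  5. pour(C -> A) -> (A=2 B=0 C=0)
  6. fill(C) -> (A=2 B=0 C=10)
  7. pour(C -> B) -> (A=2 B=8 C=2)
Reached target in 7 moves.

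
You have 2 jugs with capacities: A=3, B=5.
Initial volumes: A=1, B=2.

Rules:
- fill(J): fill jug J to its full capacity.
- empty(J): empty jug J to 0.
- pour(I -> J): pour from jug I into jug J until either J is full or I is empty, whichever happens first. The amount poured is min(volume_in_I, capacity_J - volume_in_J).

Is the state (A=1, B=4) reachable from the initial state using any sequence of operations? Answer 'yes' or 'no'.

BFS explored all 17 reachable states.
Reachable set includes: (0,0), (0,1), (0,2), (0,3), (0,4), (0,5), (1,0), (1,2), (1,5), (2,0), (2,5), (3,0) ...
Target (A=1, B=4) not in reachable set → no.

Answer: no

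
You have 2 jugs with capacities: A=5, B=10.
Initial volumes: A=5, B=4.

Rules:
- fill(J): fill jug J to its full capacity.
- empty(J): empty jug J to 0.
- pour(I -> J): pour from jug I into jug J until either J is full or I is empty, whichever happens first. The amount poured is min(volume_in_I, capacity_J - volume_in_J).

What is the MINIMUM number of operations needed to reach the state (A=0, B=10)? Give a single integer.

Answer: 2

Derivation:
BFS from (A=5, B=4). One shortest path:
  1. empty(A) -> (A=0 B=4)
  2. fill(B) -> (A=0 B=10)
Reached target in 2 moves.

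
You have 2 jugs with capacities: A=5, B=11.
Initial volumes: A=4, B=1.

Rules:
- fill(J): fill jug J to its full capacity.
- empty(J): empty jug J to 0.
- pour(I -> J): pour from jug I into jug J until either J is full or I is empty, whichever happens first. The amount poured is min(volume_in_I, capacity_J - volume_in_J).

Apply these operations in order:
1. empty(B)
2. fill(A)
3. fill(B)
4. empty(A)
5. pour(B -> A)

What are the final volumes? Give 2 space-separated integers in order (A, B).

Step 1: empty(B) -> (A=4 B=0)
Step 2: fill(A) -> (A=5 B=0)
Step 3: fill(B) -> (A=5 B=11)
Step 4: empty(A) -> (A=0 B=11)
Step 5: pour(B -> A) -> (A=5 B=6)

Answer: 5 6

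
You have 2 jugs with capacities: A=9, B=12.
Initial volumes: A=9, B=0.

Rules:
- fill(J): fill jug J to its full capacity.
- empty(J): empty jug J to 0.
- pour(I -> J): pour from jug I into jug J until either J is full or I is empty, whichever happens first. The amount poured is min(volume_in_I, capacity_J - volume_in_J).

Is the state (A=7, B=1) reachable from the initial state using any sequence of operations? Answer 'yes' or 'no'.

BFS explored all 14 reachable states.
Reachable set includes: (0,0), (0,3), (0,6), (0,9), (0,12), (3,0), (3,12), (6,0), (6,12), (9,0), (9,3), (9,6) ...
Target (A=7, B=1) not in reachable set → no.

Answer: no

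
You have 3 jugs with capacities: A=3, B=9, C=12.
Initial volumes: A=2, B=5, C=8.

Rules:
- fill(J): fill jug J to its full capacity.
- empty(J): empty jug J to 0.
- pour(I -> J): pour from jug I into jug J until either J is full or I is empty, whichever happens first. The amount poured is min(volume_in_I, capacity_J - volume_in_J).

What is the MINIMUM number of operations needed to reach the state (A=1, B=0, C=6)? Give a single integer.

BFS from (A=2, B=5, C=8). One shortest path:
  1. fill(B) -> (A=2 B=9 C=8)
  2. pour(A -> C) -> (A=0 B=9 C=10)
  3. pour(B -> A) -> (A=3 B=6 C=10)
  4. pour(A -> C) -> (A=1 B=6 C=12)
  5. empty(C) -> (A=1 B=6 C=0)
  6. pour(B -> C) -> (A=1 B=0 C=6)
Reached target in 6 moves.

Answer: 6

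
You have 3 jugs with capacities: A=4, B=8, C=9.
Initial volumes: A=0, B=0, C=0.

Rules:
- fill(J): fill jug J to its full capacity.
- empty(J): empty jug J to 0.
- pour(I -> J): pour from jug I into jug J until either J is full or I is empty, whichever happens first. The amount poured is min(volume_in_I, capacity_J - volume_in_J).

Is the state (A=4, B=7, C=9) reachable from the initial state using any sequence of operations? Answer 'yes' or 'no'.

Answer: yes

Derivation:
BFS from (A=0, B=0, C=0):
  1. fill(A) -> (A=4 B=0 C=0)
  2. fill(B) -> (A=4 B=8 C=0)
  3. pour(B -> C) -> (A=4 B=0 C=8)
  4. fill(B) -> (A=4 B=8 C=8)
  5. pour(B -> C) -> (A=4 B=7 C=9)
Target reached → yes.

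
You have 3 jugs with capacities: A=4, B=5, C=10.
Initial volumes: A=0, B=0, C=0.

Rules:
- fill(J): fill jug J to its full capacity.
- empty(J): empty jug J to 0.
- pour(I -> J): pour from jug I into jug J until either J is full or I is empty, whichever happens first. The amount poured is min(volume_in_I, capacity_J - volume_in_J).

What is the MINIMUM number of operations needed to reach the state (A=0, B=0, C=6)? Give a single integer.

BFS from (A=0, B=0, C=0). One shortest path:
  1. fill(C) -> (A=0 B=0 C=10)
  2. pour(C -> A) -> (A=4 B=0 C=6)
  3. empty(A) -> (A=0 B=0 C=6)
Reached target in 3 moves.

Answer: 3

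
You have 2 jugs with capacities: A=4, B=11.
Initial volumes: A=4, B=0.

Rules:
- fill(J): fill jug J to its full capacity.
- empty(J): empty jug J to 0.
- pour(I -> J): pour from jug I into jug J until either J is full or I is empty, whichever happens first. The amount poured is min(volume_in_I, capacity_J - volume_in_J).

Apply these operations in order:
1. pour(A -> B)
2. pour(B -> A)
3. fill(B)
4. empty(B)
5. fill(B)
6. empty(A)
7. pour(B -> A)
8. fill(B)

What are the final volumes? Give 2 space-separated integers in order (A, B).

Answer: 4 11

Derivation:
Step 1: pour(A -> B) -> (A=0 B=4)
Step 2: pour(B -> A) -> (A=4 B=0)
Step 3: fill(B) -> (A=4 B=11)
Step 4: empty(B) -> (A=4 B=0)
Step 5: fill(B) -> (A=4 B=11)
Step 6: empty(A) -> (A=0 B=11)
Step 7: pour(B -> A) -> (A=4 B=7)
Step 8: fill(B) -> (A=4 B=11)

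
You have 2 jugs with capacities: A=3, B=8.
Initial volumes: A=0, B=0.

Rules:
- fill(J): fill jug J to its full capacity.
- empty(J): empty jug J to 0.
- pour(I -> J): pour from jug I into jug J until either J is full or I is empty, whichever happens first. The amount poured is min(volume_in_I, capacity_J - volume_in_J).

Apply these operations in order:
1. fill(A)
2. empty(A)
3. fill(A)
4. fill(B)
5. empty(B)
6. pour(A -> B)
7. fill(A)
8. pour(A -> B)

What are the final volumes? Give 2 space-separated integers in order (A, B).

Answer: 0 6

Derivation:
Step 1: fill(A) -> (A=3 B=0)
Step 2: empty(A) -> (A=0 B=0)
Step 3: fill(A) -> (A=3 B=0)
Step 4: fill(B) -> (A=3 B=8)
Step 5: empty(B) -> (A=3 B=0)
Step 6: pour(A -> B) -> (A=0 B=3)
Step 7: fill(A) -> (A=3 B=3)
Step 8: pour(A -> B) -> (A=0 B=6)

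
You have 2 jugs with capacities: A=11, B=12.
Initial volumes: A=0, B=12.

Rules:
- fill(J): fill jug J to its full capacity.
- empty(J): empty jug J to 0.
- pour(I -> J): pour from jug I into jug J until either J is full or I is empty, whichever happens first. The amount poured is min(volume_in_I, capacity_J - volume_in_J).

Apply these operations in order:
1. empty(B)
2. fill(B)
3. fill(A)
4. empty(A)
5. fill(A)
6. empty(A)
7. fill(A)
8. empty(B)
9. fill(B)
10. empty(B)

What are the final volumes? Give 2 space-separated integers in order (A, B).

Step 1: empty(B) -> (A=0 B=0)
Step 2: fill(B) -> (A=0 B=12)
Step 3: fill(A) -> (A=11 B=12)
Step 4: empty(A) -> (A=0 B=12)
Step 5: fill(A) -> (A=11 B=12)
Step 6: empty(A) -> (A=0 B=12)
Step 7: fill(A) -> (A=11 B=12)
Step 8: empty(B) -> (A=11 B=0)
Step 9: fill(B) -> (A=11 B=12)
Step 10: empty(B) -> (A=11 B=0)

Answer: 11 0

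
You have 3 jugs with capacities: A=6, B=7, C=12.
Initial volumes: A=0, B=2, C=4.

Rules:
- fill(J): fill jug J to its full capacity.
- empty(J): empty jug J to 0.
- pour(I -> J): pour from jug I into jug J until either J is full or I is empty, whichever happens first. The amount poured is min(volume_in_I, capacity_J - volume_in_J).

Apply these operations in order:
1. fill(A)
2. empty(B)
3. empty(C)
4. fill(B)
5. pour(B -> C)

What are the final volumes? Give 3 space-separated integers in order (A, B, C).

Step 1: fill(A) -> (A=6 B=2 C=4)
Step 2: empty(B) -> (A=6 B=0 C=4)
Step 3: empty(C) -> (A=6 B=0 C=0)
Step 4: fill(B) -> (A=6 B=7 C=0)
Step 5: pour(B -> C) -> (A=6 B=0 C=7)

Answer: 6 0 7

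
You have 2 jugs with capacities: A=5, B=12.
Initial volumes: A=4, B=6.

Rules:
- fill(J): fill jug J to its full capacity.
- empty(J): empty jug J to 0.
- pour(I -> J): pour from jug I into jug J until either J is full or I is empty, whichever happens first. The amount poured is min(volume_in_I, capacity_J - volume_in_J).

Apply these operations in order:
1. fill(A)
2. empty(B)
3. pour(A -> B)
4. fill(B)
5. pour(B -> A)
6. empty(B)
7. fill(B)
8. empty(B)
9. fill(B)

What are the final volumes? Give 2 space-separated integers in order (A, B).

Answer: 5 12

Derivation:
Step 1: fill(A) -> (A=5 B=6)
Step 2: empty(B) -> (A=5 B=0)
Step 3: pour(A -> B) -> (A=0 B=5)
Step 4: fill(B) -> (A=0 B=12)
Step 5: pour(B -> A) -> (A=5 B=7)
Step 6: empty(B) -> (A=5 B=0)
Step 7: fill(B) -> (A=5 B=12)
Step 8: empty(B) -> (A=5 B=0)
Step 9: fill(B) -> (A=5 B=12)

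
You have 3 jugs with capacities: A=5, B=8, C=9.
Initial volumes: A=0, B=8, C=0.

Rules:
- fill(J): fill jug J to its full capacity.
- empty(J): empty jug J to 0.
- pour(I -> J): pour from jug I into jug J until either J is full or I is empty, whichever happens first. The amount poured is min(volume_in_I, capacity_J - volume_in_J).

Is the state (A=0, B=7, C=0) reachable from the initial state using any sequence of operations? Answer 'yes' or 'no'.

Answer: yes

Derivation:
BFS from (A=0, B=8, C=0):
  1. pour(B -> C) -> (A=0 B=0 C=8)
  2. fill(B) -> (A=0 B=8 C=8)
  3. pour(B -> C) -> (A=0 B=7 C=9)
  4. empty(C) -> (A=0 B=7 C=0)
Target reached → yes.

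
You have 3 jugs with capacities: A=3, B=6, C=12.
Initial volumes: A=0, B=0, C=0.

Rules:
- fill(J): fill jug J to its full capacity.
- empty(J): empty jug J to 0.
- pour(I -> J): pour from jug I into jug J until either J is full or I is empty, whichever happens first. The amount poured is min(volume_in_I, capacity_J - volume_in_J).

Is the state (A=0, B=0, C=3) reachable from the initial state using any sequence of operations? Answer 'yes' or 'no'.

BFS from (A=0, B=0, C=0):
  1. fill(A) -> (A=3 B=0 C=0)
  2. pour(A -> C) -> (A=0 B=0 C=3)
Target reached → yes.

Answer: yes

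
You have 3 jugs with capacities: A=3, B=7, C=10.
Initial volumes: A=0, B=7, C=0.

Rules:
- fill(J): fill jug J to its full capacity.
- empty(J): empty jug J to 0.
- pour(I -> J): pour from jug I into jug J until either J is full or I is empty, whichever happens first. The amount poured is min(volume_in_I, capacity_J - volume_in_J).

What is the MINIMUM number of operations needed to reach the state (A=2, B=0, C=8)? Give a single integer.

BFS from (A=0, B=7, C=0). One shortest path:
  1. fill(A) -> (A=3 B=7 C=0)
  2. pour(B -> C) -> (A=3 B=0 C=7)
  3. pour(A -> B) -> (A=0 B=3 C=7)
  4. pour(C -> A) -> (A=3 B=3 C=4)
  5. pour(A -> B) -> (A=0 B=6 C=4)
  6. pour(C -> A) -> (A=3 B=6 C=1)
  7. pour(A -> B) -> (A=2 B=7 C=1)
  8. pour(B -> C) -> (A=2 B=0 C=8)
Reached target in 8 moves.

Answer: 8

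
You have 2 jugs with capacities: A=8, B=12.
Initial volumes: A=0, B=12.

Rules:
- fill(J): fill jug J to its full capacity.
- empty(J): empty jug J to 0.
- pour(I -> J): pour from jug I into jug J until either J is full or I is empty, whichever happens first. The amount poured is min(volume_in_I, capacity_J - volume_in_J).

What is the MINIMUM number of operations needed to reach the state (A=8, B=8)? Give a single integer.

Answer: 4

Derivation:
BFS from (A=0, B=12). One shortest path:
  1. fill(A) -> (A=8 B=12)
  2. empty(B) -> (A=8 B=0)
  3. pour(A -> B) -> (A=0 B=8)
  4. fill(A) -> (A=8 B=8)
Reached target in 4 moves.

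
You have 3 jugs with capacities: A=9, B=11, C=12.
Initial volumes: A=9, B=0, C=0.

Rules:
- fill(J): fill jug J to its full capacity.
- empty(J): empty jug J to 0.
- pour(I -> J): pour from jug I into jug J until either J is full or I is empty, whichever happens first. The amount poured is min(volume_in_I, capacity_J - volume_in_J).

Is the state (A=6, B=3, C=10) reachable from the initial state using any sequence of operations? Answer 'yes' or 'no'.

Answer: no

Derivation:
BFS explored all 680 reachable states.
Reachable set includes: (0,0,0), (0,0,1), (0,0,2), (0,0,3), (0,0,4), (0,0,5), (0,0,6), (0,0,7), (0,0,8), (0,0,9), (0,0,10), (0,0,11) ...
Target (A=6, B=3, C=10) not in reachable set → no.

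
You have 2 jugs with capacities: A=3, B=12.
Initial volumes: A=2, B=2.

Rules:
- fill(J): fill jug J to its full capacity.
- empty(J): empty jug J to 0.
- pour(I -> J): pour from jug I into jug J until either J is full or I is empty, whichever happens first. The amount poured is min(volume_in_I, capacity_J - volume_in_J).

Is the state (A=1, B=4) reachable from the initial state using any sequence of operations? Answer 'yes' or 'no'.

Answer: no

Derivation:
BFS explored all 31 reachable states.
Reachable set includes: (0,0), (0,1), (0,2), (0,3), (0,4), (0,5), (0,6), (0,7), (0,8), (0,9), (0,10), (0,11) ...
Target (A=1, B=4) not in reachable set → no.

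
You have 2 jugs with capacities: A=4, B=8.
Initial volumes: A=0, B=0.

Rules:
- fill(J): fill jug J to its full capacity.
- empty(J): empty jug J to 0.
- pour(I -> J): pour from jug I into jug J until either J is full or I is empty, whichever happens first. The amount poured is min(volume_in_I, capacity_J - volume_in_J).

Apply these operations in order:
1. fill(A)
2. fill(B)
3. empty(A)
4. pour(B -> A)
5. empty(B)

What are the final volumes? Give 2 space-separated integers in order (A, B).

Answer: 4 0

Derivation:
Step 1: fill(A) -> (A=4 B=0)
Step 2: fill(B) -> (A=4 B=8)
Step 3: empty(A) -> (A=0 B=8)
Step 4: pour(B -> A) -> (A=4 B=4)
Step 5: empty(B) -> (A=4 B=0)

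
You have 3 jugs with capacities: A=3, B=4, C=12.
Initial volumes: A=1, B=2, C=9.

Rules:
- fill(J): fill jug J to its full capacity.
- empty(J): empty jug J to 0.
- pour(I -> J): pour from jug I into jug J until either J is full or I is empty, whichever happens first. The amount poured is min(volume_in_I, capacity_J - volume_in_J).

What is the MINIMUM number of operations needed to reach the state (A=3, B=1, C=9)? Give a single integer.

Answer: 3

Derivation:
BFS from (A=1, B=2, C=9). One shortest path:
  1. empty(A) -> (A=0 B=2 C=9)
  2. fill(B) -> (A=0 B=4 C=9)
  3. pour(B -> A) -> (A=3 B=1 C=9)
Reached target in 3 moves.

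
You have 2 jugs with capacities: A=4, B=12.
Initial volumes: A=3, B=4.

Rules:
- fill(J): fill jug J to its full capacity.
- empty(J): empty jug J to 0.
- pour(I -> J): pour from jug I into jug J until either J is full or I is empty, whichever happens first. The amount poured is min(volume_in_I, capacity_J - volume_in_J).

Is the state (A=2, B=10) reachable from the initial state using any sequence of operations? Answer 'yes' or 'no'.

BFS explored all 17 reachable states.
Reachable set includes: (0,0), (0,3), (0,4), (0,7), (0,8), (0,11), (0,12), (3,0), (3,4), (3,12), (4,0), (4,3) ...
Target (A=2, B=10) not in reachable set → no.

Answer: no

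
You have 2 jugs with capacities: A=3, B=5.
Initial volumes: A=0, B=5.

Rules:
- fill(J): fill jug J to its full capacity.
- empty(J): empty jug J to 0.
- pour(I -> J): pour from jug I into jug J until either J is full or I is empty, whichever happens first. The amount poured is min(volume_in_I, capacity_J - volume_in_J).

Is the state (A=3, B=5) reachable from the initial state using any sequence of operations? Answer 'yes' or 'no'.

BFS from (A=0, B=5):
  1. fill(A) -> (A=3 B=5)
Target reached → yes.

Answer: yes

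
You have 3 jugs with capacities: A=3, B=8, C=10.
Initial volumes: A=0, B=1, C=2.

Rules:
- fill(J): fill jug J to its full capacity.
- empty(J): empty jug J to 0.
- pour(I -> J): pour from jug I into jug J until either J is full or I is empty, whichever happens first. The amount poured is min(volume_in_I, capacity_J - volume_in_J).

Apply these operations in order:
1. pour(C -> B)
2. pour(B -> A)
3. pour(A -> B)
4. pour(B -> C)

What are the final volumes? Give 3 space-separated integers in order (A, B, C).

Answer: 0 0 3

Derivation:
Step 1: pour(C -> B) -> (A=0 B=3 C=0)
Step 2: pour(B -> A) -> (A=3 B=0 C=0)
Step 3: pour(A -> B) -> (A=0 B=3 C=0)
Step 4: pour(B -> C) -> (A=0 B=0 C=3)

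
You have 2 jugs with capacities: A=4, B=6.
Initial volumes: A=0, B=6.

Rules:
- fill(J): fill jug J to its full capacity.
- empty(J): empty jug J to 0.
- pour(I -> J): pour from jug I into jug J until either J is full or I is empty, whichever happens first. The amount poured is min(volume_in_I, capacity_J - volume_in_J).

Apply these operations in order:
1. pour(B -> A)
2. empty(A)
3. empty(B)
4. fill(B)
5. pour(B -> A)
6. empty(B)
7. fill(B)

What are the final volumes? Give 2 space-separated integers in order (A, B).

Step 1: pour(B -> A) -> (A=4 B=2)
Step 2: empty(A) -> (A=0 B=2)
Step 3: empty(B) -> (A=0 B=0)
Step 4: fill(B) -> (A=0 B=6)
Step 5: pour(B -> A) -> (A=4 B=2)
Step 6: empty(B) -> (A=4 B=0)
Step 7: fill(B) -> (A=4 B=6)

Answer: 4 6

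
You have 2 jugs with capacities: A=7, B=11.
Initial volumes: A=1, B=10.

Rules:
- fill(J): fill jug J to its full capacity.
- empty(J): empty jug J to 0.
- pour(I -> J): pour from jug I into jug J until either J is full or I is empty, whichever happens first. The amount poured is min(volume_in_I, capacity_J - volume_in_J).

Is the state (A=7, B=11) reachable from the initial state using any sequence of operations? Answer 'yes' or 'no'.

Answer: yes

Derivation:
BFS from (A=1, B=10):
  1. fill(A) -> (A=7 B=10)
  2. fill(B) -> (A=7 B=11)
Target reached → yes.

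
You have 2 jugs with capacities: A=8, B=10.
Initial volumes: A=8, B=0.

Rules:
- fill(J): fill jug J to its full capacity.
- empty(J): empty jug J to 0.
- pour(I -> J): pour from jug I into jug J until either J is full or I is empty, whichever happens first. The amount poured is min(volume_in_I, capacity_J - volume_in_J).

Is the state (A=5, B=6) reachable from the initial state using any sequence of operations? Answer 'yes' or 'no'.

Answer: no

Derivation:
BFS explored all 18 reachable states.
Reachable set includes: (0,0), (0,2), (0,4), (0,6), (0,8), (0,10), (2,0), (2,10), (4,0), (4,10), (6,0), (6,10) ...
Target (A=5, B=6) not in reachable set → no.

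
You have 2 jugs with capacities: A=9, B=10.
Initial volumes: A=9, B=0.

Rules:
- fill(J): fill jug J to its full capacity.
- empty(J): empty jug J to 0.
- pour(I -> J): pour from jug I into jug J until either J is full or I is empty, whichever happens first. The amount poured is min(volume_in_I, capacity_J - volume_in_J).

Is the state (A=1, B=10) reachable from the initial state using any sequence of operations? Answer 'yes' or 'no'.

BFS from (A=9, B=0):
  1. empty(A) -> (A=0 B=0)
  2. fill(B) -> (A=0 B=10)
  3. pour(B -> A) -> (A=9 B=1)
  4. empty(A) -> (A=0 B=1)
  5. pour(B -> A) -> (A=1 B=0)
  6. fill(B) -> (A=1 B=10)
Target reached → yes.

Answer: yes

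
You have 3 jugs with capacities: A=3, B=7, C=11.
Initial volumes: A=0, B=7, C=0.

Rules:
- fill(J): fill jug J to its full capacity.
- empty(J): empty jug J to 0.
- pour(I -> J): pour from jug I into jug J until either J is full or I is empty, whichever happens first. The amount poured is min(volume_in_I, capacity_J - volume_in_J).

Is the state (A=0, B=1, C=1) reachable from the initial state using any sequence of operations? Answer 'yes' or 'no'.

Answer: yes

Derivation:
BFS from (A=0, B=7, C=0):
  1. empty(B) -> (A=0 B=0 C=0)
  2. fill(C) -> (A=0 B=0 C=11)
  3. pour(C -> A) -> (A=3 B=0 C=8)
  4. empty(A) -> (A=0 B=0 C=8)
  5. pour(C -> B) -> (A=0 B=7 C=1)
  6. pour(B -> A) -> (A=3 B=4 C=1)
  7. empty(A) -> (A=0 B=4 C=1)
  8. pour(B -> A) -> (A=3 B=1 C=1)
  9. empty(A) -> (A=0 B=1 C=1)
Target reached → yes.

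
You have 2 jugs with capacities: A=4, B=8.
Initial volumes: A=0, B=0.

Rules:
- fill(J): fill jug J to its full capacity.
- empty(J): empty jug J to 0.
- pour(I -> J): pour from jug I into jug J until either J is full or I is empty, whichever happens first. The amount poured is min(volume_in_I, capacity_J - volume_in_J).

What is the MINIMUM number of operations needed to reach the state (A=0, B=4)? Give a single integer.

Answer: 2

Derivation:
BFS from (A=0, B=0). One shortest path:
  1. fill(A) -> (A=4 B=0)
  2. pour(A -> B) -> (A=0 B=4)
Reached target in 2 moves.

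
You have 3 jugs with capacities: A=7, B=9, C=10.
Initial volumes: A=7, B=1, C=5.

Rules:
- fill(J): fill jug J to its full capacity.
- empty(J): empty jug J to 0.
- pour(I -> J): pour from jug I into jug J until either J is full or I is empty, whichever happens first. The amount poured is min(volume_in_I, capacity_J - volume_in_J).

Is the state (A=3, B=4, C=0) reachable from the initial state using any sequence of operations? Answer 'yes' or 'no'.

BFS from (A=7, B=1, C=5):
  1. empty(A) -> (A=0 B=1 C=5)
  2. fill(B) -> (A=0 B=9 C=5)
  3. pour(B -> C) -> (A=0 B=4 C=10)
  4. pour(C -> A) -> (A=7 B=4 C=3)
  5. empty(A) -> (A=0 B=4 C=3)
  6. pour(C -> A) -> (A=3 B=4 C=0)
Target reached → yes.

Answer: yes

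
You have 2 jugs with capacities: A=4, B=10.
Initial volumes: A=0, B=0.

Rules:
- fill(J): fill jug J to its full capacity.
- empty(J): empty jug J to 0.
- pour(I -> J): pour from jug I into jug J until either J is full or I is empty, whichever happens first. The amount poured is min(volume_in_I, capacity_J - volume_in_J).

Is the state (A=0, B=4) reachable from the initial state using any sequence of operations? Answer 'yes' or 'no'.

Answer: yes

Derivation:
BFS from (A=0, B=0):
  1. fill(A) -> (A=4 B=0)
  2. pour(A -> B) -> (A=0 B=4)
Target reached → yes.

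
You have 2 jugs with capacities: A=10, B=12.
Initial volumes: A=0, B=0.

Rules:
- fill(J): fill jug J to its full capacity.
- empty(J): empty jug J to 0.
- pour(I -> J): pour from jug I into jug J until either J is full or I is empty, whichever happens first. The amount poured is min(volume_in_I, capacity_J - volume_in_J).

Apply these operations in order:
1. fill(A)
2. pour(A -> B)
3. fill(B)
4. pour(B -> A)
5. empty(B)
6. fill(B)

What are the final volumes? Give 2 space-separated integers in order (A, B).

Answer: 10 12

Derivation:
Step 1: fill(A) -> (A=10 B=0)
Step 2: pour(A -> B) -> (A=0 B=10)
Step 3: fill(B) -> (A=0 B=12)
Step 4: pour(B -> A) -> (A=10 B=2)
Step 5: empty(B) -> (A=10 B=0)
Step 6: fill(B) -> (A=10 B=12)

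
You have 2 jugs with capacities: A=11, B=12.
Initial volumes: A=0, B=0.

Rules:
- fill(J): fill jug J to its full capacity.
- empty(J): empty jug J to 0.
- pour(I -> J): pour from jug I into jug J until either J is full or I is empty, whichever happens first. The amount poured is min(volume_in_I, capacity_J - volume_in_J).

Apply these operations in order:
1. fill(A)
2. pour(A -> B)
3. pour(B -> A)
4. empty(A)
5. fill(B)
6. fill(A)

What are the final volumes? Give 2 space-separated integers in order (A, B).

Answer: 11 12

Derivation:
Step 1: fill(A) -> (A=11 B=0)
Step 2: pour(A -> B) -> (A=0 B=11)
Step 3: pour(B -> A) -> (A=11 B=0)
Step 4: empty(A) -> (A=0 B=0)
Step 5: fill(B) -> (A=0 B=12)
Step 6: fill(A) -> (A=11 B=12)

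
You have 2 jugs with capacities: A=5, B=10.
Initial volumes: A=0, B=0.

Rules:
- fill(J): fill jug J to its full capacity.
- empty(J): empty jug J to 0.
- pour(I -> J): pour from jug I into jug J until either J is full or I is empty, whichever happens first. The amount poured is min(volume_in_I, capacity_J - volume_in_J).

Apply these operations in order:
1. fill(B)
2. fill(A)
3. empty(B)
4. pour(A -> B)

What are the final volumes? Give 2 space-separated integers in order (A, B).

Step 1: fill(B) -> (A=0 B=10)
Step 2: fill(A) -> (A=5 B=10)
Step 3: empty(B) -> (A=5 B=0)
Step 4: pour(A -> B) -> (A=0 B=5)

Answer: 0 5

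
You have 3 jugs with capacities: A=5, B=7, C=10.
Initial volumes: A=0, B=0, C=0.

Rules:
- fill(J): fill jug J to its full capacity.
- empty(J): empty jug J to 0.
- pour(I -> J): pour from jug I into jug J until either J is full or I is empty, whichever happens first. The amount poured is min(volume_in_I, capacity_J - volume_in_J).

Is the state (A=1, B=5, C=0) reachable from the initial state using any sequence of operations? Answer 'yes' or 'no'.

BFS from (A=0, B=0, C=0):
  1. fill(C) -> (A=0 B=0 C=10)
  2. pour(C -> B) -> (A=0 B=7 C=3)
  3. empty(B) -> (A=0 B=0 C=3)
  4. pour(C -> B) -> (A=0 B=3 C=0)
  5. fill(C) -> (A=0 B=3 C=10)
  6. pour(C -> A) -> (A=5 B=3 C=5)
  7. pour(A -> B) -> (A=1 B=7 C=5)
  8. empty(B) -> (A=1 B=0 C=5)
  9. pour(C -> B) -> (A=1 B=5 C=0)
Target reached → yes.

Answer: yes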